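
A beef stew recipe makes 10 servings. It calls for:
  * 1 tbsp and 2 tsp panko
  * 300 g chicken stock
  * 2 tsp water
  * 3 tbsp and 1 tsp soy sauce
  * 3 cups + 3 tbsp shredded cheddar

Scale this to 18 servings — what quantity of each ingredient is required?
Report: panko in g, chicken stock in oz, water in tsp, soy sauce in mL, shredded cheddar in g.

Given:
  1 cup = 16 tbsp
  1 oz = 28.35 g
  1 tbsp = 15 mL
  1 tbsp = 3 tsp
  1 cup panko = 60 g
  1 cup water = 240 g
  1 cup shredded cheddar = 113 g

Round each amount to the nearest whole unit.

Scaling factor: 18/10 = 9/5 = 1.8.
panko: (1 tbsp + 2 tsp = 5/3 tbsp) × 9/5 ÷ 16 tbsp/cup × 60 g/cup ≈ 11 g
chicken stock: 300 g × 9/5 ÷ 28.35 g/oz ≈ 19 oz
water: 2 tsp × 9/5 ≈ 4 tsp
soy sauce: (3 tbsp + 1 tsp = 10/3 tbsp) × 9/5 × 15 mL/tbsp = 90 mL
shredded cheddar: (3 cup + 3 tbsp = 3.1875 cup) × 9/5 × 113 g/cup ≈ 648 g

panko: 11 g; chicken stock: 19 oz; water: 4 tsp; soy sauce: 90 mL; shredded cheddar: 648 g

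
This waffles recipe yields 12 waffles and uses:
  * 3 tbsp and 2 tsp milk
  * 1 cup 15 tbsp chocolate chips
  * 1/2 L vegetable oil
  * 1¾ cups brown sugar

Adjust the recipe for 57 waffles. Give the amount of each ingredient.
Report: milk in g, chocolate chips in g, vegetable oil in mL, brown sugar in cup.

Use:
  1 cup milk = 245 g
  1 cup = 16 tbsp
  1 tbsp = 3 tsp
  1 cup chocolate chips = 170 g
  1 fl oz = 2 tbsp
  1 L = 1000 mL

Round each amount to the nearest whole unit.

milk: 267 g; chocolate chips: 1565 g; vegetable oil: 2375 mL; brown sugar: 8 cup

Scaling factor: 57/12 = 19/4 = 4.75.
milk: (3 tbsp + 2 tsp = 11/3 tbsp) × 19/4 ÷ 16 tbsp/cup × 245 g/cup ≈ 267 g
chocolate chips: (1 cup + 15 tbsp = 1.9375 cup) × 19/4 × 170 g/cup ≈ 1565 g
vegetable oil: 0.5 L × 19/4 × 1000 mL/L = 2375 mL
brown sugar: 1.75 cup × 19/4 ≈ 8 cup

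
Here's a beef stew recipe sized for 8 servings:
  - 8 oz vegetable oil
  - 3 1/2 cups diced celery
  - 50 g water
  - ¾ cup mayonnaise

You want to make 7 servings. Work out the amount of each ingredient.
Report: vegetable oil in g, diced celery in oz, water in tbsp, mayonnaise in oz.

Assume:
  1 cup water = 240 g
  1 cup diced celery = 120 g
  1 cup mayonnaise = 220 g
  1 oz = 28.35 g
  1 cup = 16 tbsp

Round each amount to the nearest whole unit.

Scaling factor: 7/8 = 0.875.
vegetable oil: 8 oz × 7/8 × 28.35 g/oz ≈ 198 g
diced celery: 3.5 cup × 7/8 × 120 g/cup ÷ 28.35 g/oz ≈ 13 oz
water: 50 g × 7/8 ÷ 240 g/cup × 16 tbsp/cup ≈ 3 tbsp
mayonnaise: 0.75 cup × 7/8 × 220 g/cup ÷ 28.35 g/oz ≈ 5 oz

vegetable oil: 198 g; diced celery: 13 oz; water: 3 tbsp; mayonnaise: 5 oz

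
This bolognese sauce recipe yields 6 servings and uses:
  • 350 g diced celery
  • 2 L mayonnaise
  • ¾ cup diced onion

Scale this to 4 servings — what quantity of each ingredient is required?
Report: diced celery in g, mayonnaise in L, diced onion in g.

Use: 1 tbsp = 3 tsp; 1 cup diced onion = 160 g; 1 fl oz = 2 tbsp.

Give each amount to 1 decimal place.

diced celery: 233.3 g; mayonnaise: 1.3 L; diced onion: 80.0 g

Scaling factor: 4/6 = 2/3.
diced celery: 350 g × 2/3 ≈ 233.3 g
mayonnaise: 2 L × 2/3 ≈ 1.3 L
diced onion: 0.75 cup × 2/3 × 160 g/cup = 80.0 g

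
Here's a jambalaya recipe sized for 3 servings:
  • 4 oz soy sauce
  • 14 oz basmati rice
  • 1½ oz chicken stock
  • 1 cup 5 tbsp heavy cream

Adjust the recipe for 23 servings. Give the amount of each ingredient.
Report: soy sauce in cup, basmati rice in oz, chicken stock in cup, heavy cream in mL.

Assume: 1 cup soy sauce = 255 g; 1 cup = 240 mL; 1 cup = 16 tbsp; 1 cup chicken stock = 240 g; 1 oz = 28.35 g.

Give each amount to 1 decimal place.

Scaling factor: 23/3.
soy sauce: 4 oz × 23/3 × 28.35 g/oz ÷ 255 g/cup ≈ 3.4 cup
basmati rice: 14 oz × 23/3 ≈ 107.3 oz
chicken stock: 1.5 oz × 23/3 × 28.35 g/oz ÷ 240 g/cup ≈ 1.4 cup
heavy cream: (1 cup + 5 tbsp = 1.3125 cup) × 23/3 × 240 mL/cup = 2415.0 mL

soy sauce: 3.4 cup; basmati rice: 107.3 oz; chicken stock: 1.4 cup; heavy cream: 2415.0 mL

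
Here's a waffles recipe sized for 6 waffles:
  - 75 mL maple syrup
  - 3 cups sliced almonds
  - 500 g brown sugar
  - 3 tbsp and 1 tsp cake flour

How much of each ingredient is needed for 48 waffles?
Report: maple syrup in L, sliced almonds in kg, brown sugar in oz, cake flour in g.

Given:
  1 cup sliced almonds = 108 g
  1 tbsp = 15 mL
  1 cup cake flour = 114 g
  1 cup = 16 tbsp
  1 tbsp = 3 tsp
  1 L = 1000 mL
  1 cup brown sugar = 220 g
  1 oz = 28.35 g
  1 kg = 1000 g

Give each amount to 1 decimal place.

maple syrup: 0.6 L; sliced almonds: 2.6 kg; brown sugar: 141.1 oz; cake flour: 190.0 g

Scaling factor: 48/6 = 8.
maple syrup: 75 mL × 8 ÷ 1000 mL/L = 0.6 L
sliced almonds: 3 cup × 8 × 108 g/cup ÷ 1000 g/kg ≈ 2.6 kg
brown sugar: 500 g × 8 ÷ 28.35 g/oz ≈ 141.1 oz
cake flour: (3 tbsp + 1 tsp = 10/3 tbsp) × 8 ÷ 16 tbsp/cup × 114 g/cup = 190.0 g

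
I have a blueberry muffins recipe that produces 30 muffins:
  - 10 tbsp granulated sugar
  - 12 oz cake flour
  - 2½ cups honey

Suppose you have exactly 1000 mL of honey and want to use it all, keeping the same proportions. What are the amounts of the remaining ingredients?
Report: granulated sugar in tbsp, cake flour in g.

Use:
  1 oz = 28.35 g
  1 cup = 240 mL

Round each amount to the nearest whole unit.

The original recipe has 600 mL of honey, so the scaling factor is 1000 ÷ 600 = 5/3.
granulated sugar: 10 tbsp × 5/3 ≈ 17 tbsp
cake flour: 12 oz × 5/3 × 28.35 g/oz = 567 g

granulated sugar: 17 tbsp; cake flour: 567 g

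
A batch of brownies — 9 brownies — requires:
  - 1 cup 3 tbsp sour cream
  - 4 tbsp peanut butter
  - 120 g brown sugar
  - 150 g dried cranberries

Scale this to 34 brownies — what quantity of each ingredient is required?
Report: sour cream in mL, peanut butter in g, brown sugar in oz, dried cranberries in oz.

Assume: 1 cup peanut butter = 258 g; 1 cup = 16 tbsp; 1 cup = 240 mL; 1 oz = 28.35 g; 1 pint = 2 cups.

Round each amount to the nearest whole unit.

Scaling factor: 34/9.
sour cream: (1 cup + 3 tbsp = 1.1875 cup) × 34/9 × 240 mL/cup ≈ 1077 mL
peanut butter: 4 tbsp × 34/9 ÷ 16 tbsp/cup × 258 g/cup ≈ 244 g
brown sugar: 120 g × 34/9 ÷ 28.35 g/oz ≈ 16 oz
dried cranberries: 150 g × 34/9 ÷ 28.35 g/oz ≈ 20 oz

sour cream: 1077 mL; peanut butter: 244 g; brown sugar: 16 oz; dried cranberries: 20 oz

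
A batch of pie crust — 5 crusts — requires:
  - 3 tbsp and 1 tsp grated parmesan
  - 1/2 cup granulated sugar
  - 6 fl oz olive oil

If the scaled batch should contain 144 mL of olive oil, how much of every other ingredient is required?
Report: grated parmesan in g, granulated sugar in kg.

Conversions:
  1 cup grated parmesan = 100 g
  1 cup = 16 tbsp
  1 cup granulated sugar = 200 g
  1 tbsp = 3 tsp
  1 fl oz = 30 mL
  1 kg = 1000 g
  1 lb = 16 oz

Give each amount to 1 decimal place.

The original recipe has 180 mL of olive oil, so the scaling factor is 144 ÷ 180 = 4/5 = 0.8.
grated parmesan: (3 tbsp + 1 tsp = 10/3 tbsp) × 4/5 ÷ 16 tbsp/cup × 100 g/cup ≈ 16.7 g
granulated sugar: 0.5 cup × 4/5 × 200 g/cup ÷ 1000 g/kg ≈ 0.1 kg

grated parmesan: 16.7 g; granulated sugar: 0.1 kg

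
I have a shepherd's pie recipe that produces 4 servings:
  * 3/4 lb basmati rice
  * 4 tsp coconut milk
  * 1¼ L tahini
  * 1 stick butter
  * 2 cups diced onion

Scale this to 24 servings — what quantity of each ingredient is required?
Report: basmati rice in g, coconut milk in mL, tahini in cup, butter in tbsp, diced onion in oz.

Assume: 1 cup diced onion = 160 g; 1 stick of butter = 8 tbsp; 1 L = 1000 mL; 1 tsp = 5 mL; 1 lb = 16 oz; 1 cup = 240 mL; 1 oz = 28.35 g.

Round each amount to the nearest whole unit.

Scaling factor: 24/4 = 6.
basmati rice: 0.75 lb × 6 × 16 oz/lb × 28.35 g/oz ≈ 2041 g
coconut milk: 4 tsp × 6 × 5 mL/tsp = 120 mL
tahini: 1.25 L × 6 × 1000 mL/L ÷ 240 mL/cup ≈ 31 cup
butter: 1 stick × 6 × 8 tbsp/stick = 48 tbsp
diced onion: 2 cup × 6 × 160 g/cup ÷ 28.35 g/oz ≈ 68 oz

basmati rice: 2041 g; coconut milk: 120 mL; tahini: 31 cup; butter: 48 tbsp; diced onion: 68 oz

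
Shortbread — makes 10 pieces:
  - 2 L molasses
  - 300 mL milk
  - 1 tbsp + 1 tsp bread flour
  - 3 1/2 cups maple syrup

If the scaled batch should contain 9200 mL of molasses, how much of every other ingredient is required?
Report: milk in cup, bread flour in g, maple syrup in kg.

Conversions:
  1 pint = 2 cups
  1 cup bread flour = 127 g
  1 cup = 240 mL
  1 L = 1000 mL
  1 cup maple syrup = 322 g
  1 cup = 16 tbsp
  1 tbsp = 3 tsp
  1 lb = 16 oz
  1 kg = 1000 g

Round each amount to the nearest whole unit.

milk: 6 cup; bread flour: 49 g; maple syrup: 5 kg

The original recipe has 2000 mL of molasses, so the scaling factor is 9200 ÷ 2000 = 23/5 = 4.6.
milk: 300 mL × 23/5 ÷ 240 mL/cup ≈ 6 cup
bread flour: (1 tbsp + 1 tsp = 4/3 tbsp) × 23/5 ÷ 16 tbsp/cup × 127 g/cup ≈ 49 g
maple syrup: 3.5 cup × 23/5 × 322 g/cup ÷ 1000 g/kg ≈ 5 kg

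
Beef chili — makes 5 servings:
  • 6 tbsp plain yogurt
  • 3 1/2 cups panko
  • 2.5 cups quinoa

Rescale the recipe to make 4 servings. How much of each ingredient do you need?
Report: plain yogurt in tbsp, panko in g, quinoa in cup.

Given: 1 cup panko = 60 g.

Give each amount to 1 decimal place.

plain yogurt: 4.8 tbsp; panko: 168.0 g; quinoa: 2.0 cup

Scaling factor: 4/5 = 0.8.
plain yogurt: 6 tbsp × 4/5 = 4.8 tbsp
panko: 3.5 cup × 4/5 × 60 g/cup = 168.0 g
quinoa: 2.5 cup × 4/5 = 2.0 cup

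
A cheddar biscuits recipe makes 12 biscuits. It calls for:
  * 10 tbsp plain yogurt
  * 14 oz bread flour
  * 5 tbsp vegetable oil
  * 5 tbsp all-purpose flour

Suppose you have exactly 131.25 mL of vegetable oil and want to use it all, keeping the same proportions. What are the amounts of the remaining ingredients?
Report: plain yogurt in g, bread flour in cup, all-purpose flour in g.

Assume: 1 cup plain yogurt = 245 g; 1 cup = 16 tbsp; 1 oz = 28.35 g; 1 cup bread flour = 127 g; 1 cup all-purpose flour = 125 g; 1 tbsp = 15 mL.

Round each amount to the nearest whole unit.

The original recipe has 75 mL of vegetable oil, so the scaling factor is 131.25 ÷ 75 = 7/4 = 1.75.
plain yogurt: 10 tbsp × 7/4 ÷ 16 tbsp/cup × 245 g/cup ≈ 268 g
bread flour: 14 oz × 7/4 × 28.35 g/oz ÷ 127 g/cup ≈ 5 cup
all-purpose flour: 5 tbsp × 7/4 ÷ 16 tbsp/cup × 125 g/cup ≈ 68 g

plain yogurt: 268 g; bread flour: 5 cup; all-purpose flour: 68 g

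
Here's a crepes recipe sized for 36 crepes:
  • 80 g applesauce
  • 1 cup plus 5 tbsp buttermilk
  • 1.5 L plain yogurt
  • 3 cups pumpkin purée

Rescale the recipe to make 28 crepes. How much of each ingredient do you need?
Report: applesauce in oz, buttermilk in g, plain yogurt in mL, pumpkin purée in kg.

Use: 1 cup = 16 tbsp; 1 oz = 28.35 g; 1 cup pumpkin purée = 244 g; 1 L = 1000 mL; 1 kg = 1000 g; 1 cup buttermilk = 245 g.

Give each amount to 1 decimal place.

applesauce: 2.2 oz; buttermilk: 250.1 g; plain yogurt: 1166.7 mL; pumpkin purée: 0.6 kg

Scaling factor: 28/36 = 7/9.
applesauce: 80 g × 7/9 ÷ 28.35 g/oz ≈ 2.2 oz
buttermilk: (1 cup + 5 tbsp = 1.3125 cup) × 7/9 × 245 g/cup ≈ 250.1 g
plain yogurt: 1.5 L × 7/9 × 1000 mL/L ≈ 1166.7 mL
pumpkin purée: 3 cup × 7/9 × 244 g/cup ÷ 1000 g/kg ≈ 0.6 kg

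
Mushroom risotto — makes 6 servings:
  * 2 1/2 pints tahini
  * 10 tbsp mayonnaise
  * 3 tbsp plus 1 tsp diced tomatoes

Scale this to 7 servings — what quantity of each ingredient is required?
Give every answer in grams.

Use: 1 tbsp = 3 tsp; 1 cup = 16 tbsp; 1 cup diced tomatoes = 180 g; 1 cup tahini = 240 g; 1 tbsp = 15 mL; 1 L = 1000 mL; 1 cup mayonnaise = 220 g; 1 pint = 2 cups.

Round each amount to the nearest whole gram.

Scaling factor: 7/6.
tahini: 2.5 pint × 7/6 × 2 cup/pint × 240 g/cup = 1400 g
mayonnaise: 10 tbsp × 7/6 ÷ 16 tbsp/cup × 220 g/cup ≈ 160 g
diced tomatoes: (3 tbsp + 1 tsp = 10/3 tbsp) × 7/6 ÷ 16 tbsp/cup × 180 g/cup ≈ 44 g

tahini: 1400 g; mayonnaise: 160 g; diced tomatoes: 44 g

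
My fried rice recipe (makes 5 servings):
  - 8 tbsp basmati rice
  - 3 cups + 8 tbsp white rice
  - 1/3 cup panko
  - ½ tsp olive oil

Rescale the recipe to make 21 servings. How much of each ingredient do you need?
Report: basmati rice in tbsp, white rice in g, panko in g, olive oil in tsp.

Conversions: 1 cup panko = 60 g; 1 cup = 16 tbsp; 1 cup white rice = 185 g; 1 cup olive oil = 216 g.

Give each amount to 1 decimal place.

Scaling factor: 21/5 = 4.2.
basmati rice: 8 tbsp × 21/5 = 33.6 tbsp
white rice: (3 cup + 8 tbsp = 3.5 cup) × 21/5 × 185 g/cup = 2719.5 g
panko: 1/3 cup × 21/5 × 60 g/cup = 84.0 g
olive oil: 0.5 tsp × 21/5 = 2.1 tsp

basmati rice: 33.6 tbsp; white rice: 2719.5 g; panko: 84.0 g; olive oil: 2.1 tsp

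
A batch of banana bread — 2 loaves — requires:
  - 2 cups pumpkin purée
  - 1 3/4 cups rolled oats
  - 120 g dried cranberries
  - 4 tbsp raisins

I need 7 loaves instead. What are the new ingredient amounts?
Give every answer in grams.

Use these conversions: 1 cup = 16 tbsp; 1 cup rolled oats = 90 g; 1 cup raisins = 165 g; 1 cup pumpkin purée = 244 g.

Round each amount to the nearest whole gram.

Scaling factor: 7/2 = 3.5.
pumpkin purée: 2 cup × 7/2 × 244 g/cup = 1708 g
rolled oats: 1.75 cup × 7/2 × 90 g/cup ≈ 551 g
dried cranberries: 120 g × 7/2 = 420 g
raisins: 4 tbsp × 7/2 ÷ 16 tbsp/cup × 165 g/cup ≈ 144 g

pumpkin purée: 1708 g; rolled oats: 551 g; dried cranberries: 420 g; raisins: 144 g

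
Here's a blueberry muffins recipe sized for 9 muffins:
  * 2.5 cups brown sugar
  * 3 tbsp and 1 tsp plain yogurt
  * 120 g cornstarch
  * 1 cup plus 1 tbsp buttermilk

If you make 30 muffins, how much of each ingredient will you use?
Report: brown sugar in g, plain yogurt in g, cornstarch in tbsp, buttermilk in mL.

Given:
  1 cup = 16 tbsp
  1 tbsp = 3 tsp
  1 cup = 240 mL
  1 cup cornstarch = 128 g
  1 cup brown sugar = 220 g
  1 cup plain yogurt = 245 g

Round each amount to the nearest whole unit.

brown sugar: 1833 g; plain yogurt: 170 g; cornstarch: 50 tbsp; buttermilk: 850 mL

Scaling factor: 30/9 = 10/3.
brown sugar: 2.5 cup × 10/3 × 220 g/cup ≈ 1833 g
plain yogurt: (3 tbsp + 1 tsp = 10/3 tbsp) × 10/3 ÷ 16 tbsp/cup × 245 g/cup ≈ 170 g
cornstarch: 120 g × 10/3 ÷ 128 g/cup × 16 tbsp/cup = 50 tbsp
buttermilk: (1 cup + 1 tbsp = 1.0625 cup) × 10/3 × 240 mL/cup = 850 mL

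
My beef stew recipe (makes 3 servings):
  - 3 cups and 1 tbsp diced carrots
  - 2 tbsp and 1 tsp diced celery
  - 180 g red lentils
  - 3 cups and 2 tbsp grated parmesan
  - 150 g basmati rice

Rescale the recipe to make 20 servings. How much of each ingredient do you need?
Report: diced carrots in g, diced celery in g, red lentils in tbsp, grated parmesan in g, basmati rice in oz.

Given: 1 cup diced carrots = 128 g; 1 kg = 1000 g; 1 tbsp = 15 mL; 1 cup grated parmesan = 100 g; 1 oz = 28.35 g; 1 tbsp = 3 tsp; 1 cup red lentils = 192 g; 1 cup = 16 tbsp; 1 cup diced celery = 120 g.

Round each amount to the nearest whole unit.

Scaling factor: 20/3.
diced carrots: (3 cup + 1 tbsp = 3.0625 cup) × 20/3 × 128 g/cup ≈ 2613 g
diced celery: (2 tbsp + 1 tsp = 7/3 tbsp) × 20/3 ÷ 16 tbsp/cup × 120 g/cup ≈ 117 g
red lentils: 180 g × 20/3 ÷ 192 g/cup × 16 tbsp/cup = 100 tbsp
grated parmesan: (3 cup + 2 tbsp = 3.125 cup) × 20/3 × 100 g/cup ≈ 2083 g
basmati rice: 150 g × 20/3 ÷ 28.35 g/oz ≈ 35 oz

diced carrots: 2613 g; diced celery: 117 g; red lentils: 100 tbsp; grated parmesan: 2083 g; basmati rice: 35 oz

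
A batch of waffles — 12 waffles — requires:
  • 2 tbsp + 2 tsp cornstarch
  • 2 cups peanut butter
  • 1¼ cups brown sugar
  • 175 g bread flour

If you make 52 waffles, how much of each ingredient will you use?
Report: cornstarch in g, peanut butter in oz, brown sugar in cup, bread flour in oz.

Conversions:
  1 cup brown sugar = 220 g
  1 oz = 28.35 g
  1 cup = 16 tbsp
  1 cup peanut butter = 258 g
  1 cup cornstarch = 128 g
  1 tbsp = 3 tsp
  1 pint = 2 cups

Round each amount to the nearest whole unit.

Scaling factor: 52/12 = 13/3.
cornstarch: (2 tbsp + 2 tsp = 8/3 tbsp) × 13/3 ÷ 16 tbsp/cup × 128 g/cup ≈ 92 g
peanut butter: 2 cup × 13/3 × 258 g/cup ÷ 28.35 g/oz ≈ 79 oz
brown sugar: 1.25 cup × 13/3 ≈ 5 cup
bread flour: 175 g × 13/3 ÷ 28.35 g/oz ≈ 27 oz

cornstarch: 92 g; peanut butter: 79 oz; brown sugar: 5 cup; bread flour: 27 oz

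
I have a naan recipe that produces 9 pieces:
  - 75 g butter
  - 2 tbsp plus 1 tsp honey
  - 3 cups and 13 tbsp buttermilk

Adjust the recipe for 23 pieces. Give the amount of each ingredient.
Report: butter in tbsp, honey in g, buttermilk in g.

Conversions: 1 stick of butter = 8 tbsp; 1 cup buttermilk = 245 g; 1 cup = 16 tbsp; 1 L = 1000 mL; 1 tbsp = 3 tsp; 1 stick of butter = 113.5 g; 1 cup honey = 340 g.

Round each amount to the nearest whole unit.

butter: 14 tbsp; honey: 127 g; buttermilk: 2387 g

Scaling factor: 23/9.
butter: 75 g × 23/9 ÷ 113.5 g/stick × 8 tbsp/stick ≈ 14 tbsp
honey: (2 tbsp + 1 tsp = 7/3 tbsp) × 23/9 ÷ 16 tbsp/cup × 340 g/cup ≈ 127 g
buttermilk: (3 cup + 13 tbsp = 3.8125 cup) × 23/9 × 245 g/cup ≈ 2387 g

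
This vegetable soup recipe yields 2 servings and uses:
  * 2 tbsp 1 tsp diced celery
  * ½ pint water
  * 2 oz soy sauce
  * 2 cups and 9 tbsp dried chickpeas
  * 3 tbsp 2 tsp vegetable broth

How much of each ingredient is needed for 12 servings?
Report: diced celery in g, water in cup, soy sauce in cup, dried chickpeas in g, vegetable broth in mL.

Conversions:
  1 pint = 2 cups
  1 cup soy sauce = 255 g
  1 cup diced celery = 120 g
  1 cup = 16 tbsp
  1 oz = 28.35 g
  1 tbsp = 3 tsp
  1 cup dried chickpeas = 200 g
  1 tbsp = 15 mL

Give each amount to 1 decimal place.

Scaling factor: 12/2 = 6.
diced celery: (2 tbsp + 1 tsp = 7/3 tbsp) × 6 ÷ 16 tbsp/cup × 120 g/cup = 105.0 g
water: 0.5 pint × 6 × 2 cup/pint = 6.0 cup
soy sauce: 2 oz × 6 × 28.35 g/oz ÷ 255 g/cup ≈ 1.3 cup
dried chickpeas: (2 cup + 9 tbsp = 2.5625 cup) × 6 × 200 g/cup = 3075.0 g
vegetable broth: (3 tbsp + 2 tsp = 11/3 tbsp) × 6 × 15 mL/tbsp = 330.0 mL

diced celery: 105.0 g; water: 6.0 cup; soy sauce: 1.3 cup; dried chickpeas: 3075.0 g; vegetable broth: 330.0 mL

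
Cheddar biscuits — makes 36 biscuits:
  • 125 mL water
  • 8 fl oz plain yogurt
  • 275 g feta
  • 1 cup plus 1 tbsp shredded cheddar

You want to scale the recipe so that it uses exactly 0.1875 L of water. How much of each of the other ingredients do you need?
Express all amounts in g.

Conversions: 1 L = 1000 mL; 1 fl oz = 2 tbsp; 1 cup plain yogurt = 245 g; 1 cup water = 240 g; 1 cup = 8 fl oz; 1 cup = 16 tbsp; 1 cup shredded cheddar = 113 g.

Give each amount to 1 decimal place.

The original recipe has 0.125 L of water, so the scaling factor is 0.1875 ÷ 0.125 = 3/2 = 1.5.
plain yogurt: 8 fl oz × 3/2 ÷ 8 fl oz/cup × 245 g/cup = 367.5 g
feta: 275 g × 3/2 = 412.5 g
shredded cheddar: (1 cup + 1 tbsp = 1.0625 cup) × 3/2 × 113 g/cup ≈ 180.1 g

plain yogurt: 367.5 g; feta: 412.5 g; shredded cheddar: 180.1 g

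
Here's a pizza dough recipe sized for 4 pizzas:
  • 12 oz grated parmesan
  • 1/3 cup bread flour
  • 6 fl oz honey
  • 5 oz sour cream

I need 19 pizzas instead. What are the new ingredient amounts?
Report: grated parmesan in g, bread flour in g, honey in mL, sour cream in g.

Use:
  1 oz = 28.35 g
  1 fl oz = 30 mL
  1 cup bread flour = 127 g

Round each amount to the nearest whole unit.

grated parmesan: 1616 g; bread flour: 201 g; honey: 855 mL; sour cream: 673 g

Scaling factor: 19/4 = 4.75.
grated parmesan: 12 oz × 19/4 × 28.35 g/oz ≈ 1616 g
bread flour: 1/3 cup × 19/4 × 127 g/cup ≈ 201 g
honey: 6 fl oz × 19/4 × 30 mL/fl oz = 855 mL
sour cream: 5 oz × 19/4 × 28.35 g/oz ≈ 673 g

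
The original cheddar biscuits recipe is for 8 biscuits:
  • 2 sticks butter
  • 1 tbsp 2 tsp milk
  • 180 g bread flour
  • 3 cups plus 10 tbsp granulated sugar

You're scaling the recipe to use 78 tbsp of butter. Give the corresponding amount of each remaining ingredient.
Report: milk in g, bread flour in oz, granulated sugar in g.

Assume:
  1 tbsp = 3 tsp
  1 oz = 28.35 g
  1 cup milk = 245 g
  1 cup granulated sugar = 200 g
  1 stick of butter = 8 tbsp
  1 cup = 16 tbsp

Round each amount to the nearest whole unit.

milk: 124 g; bread flour: 31 oz; granulated sugar: 3534 g

The original recipe has 16 tbsp of butter, so the scaling factor is 78 ÷ 16 = 39/8 = 4.875.
milk: (1 tbsp + 2 tsp = 5/3 tbsp) × 39/8 ÷ 16 tbsp/cup × 245 g/cup ≈ 124 g
bread flour: 180 g × 39/8 ÷ 28.35 g/oz ≈ 31 oz
granulated sugar: (3 cup + 10 tbsp = 3.625 cup) × 39/8 × 200 g/cup ≈ 3534 g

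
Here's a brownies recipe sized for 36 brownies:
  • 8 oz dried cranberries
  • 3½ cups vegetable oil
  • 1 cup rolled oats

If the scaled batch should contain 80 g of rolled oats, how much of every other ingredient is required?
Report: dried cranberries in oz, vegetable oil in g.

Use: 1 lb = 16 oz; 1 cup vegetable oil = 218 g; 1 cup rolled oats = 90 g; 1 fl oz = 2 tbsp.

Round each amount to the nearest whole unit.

The original recipe has 90 g of rolled oats, so the scaling factor is 80 ÷ 90 = 8/9.
dried cranberries: 8 oz × 8/9 ≈ 7 oz
vegetable oil: 3.5 cup × 8/9 × 218 g/cup ≈ 678 g

dried cranberries: 7 oz; vegetable oil: 678 g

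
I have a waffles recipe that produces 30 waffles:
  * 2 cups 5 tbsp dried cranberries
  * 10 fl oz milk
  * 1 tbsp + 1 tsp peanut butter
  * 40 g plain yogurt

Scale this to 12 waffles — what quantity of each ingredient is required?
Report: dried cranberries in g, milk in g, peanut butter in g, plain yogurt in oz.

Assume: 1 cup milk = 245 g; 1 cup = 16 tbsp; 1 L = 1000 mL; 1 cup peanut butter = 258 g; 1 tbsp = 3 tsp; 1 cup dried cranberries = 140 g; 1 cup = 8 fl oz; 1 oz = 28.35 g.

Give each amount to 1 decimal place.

dried cranberries: 129.5 g; milk: 122.5 g; peanut butter: 8.6 g; plain yogurt: 0.6 oz

Scaling factor: 12/30 = 2/5 = 0.4.
dried cranberries: (2 cup + 5 tbsp = 2.3125 cup) × 2/5 × 140 g/cup = 129.5 g
milk: 10 fl oz × 2/5 ÷ 8 fl oz/cup × 245 g/cup = 122.5 g
peanut butter: (1 tbsp + 1 tsp = 4/3 tbsp) × 2/5 ÷ 16 tbsp/cup × 258 g/cup = 8.6 g
plain yogurt: 40 g × 2/5 ÷ 28.35 g/oz ≈ 0.6 oz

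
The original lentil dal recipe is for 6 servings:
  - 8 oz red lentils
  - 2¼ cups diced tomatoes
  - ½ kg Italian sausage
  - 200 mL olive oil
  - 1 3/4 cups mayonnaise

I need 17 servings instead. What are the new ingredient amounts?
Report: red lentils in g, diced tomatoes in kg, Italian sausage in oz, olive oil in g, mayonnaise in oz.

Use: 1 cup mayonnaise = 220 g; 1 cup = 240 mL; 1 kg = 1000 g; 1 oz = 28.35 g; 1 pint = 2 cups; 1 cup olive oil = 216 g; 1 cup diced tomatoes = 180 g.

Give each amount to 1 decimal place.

red lentils: 642.6 g; diced tomatoes: 1.1 kg; Italian sausage: 50.0 oz; olive oil: 510.0 g; mayonnaise: 38.5 oz

Scaling factor: 17/6.
red lentils: 8 oz × 17/6 × 28.35 g/oz = 642.6 g
diced tomatoes: 2.25 cup × 17/6 × 180 g/cup ÷ 1000 g/kg ≈ 1.1 kg
Italian sausage: 0.5 kg × 17/6 × 1000 g/kg ÷ 28.35 g/oz ≈ 50.0 oz
olive oil: 200 mL × 17/6 ÷ 240 mL/cup × 216 g/cup = 510.0 g
mayonnaise: 1.75 cup × 17/6 × 220 g/cup ÷ 28.35 g/oz ≈ 38.5 oz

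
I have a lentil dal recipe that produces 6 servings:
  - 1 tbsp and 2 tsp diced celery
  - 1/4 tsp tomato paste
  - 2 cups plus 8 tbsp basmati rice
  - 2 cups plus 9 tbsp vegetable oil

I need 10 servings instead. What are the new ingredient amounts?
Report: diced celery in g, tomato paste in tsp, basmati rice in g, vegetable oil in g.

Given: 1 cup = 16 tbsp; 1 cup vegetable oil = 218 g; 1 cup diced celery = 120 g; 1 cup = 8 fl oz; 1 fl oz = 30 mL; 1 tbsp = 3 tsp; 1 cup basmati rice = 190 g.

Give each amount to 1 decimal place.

diced celery: 20.8 g; tomato paste: 0.4 tsp; basmati rice: 791.7 g; vegetable oil: 931.0 g

Scaling factor: 10/6 = 5/3.
diced celery: (1 tbsp + 2 tsp = 5/3 tbsp) × 5/3 ÷ 16 tbsp/cup × 120 g/cup ≈ 20.8 g
tomato paste: 0.25 tsp × 5/3 ≈ 0.4 tsp
basmati rice: (2 cup + 8 tbsp = 2.5 cup) × 5/3 × 190 g/cup ≈ 791.7 g
vegetable oil: (2 cup + 9 tbsp = 2.5625 cup) × 5/3 × 218 g/cup ≈ 931.0 g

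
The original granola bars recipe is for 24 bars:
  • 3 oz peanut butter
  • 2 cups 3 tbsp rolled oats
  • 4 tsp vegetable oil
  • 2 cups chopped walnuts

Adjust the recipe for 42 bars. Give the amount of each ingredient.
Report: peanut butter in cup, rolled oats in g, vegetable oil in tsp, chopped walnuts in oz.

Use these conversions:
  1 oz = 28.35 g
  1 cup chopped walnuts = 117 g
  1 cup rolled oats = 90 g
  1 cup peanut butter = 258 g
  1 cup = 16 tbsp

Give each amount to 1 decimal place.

Scaling factor: 42/24 = 7/4 = 1.75.
peanut butter: 3 oz × 7/4 × 28.35 g/oz ÷ 258 g/cup ≈ 0.6 cup
rolled oats: (2 cup + 3 tbsp = 2.1875 cup) × 7/4 × 90 g/cup ≈ 344.5 g
vegetable oil: 4 tsp × 7/4 = 7.0 tsp
chopped walnuts: 2 cup × 7/4 × 117 g/cup ÷ 28.35 g/oz ≈ 14.4 oz

peanut butter: 0.6 cup; rolled oats: 344.5 g; vegetable oil: 7.0 tsp; chopped walnuts: 14.4 oz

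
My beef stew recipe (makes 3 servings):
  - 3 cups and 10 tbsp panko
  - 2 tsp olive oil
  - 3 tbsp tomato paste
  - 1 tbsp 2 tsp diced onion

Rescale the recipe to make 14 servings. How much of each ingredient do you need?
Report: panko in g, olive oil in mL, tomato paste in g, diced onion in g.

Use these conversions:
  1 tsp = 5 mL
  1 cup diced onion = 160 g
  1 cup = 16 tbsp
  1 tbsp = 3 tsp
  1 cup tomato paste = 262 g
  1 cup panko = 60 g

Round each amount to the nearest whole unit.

panko: 1015 g; olive oil: 47 mL; tomato paste: 229 g; diced onion: 78 g

Scaling factor: 14/3.
panko: (3 cup + 10 tbsp = 3.625 cup) × 14/3 × 60 g/cup = 1015 g
olive oil: 2 tsp × 14/3 × 5 mL/tsp ≈ 47 mL
tomato paste: 3 tbsp × 14/3 ÷ 16 tbsp/cup × 262 g/cup ≈ 229 g
diced onion: (1 tbsp + 2 tsp = 5/3 tbsp) × 14/3 ÷ 16 tbsp/cup × 160 g/cup ≈ 78 g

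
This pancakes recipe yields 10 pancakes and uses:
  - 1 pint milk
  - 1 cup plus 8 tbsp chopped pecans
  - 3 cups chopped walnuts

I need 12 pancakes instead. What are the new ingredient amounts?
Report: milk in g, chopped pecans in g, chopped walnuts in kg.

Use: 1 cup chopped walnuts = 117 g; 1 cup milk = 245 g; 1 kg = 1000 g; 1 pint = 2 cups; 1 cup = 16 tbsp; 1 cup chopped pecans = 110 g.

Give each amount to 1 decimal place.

milk: 588.0 g; chopped pecans: 198.0 g; chopped walnuts: 0.4 kg

Scaling factor: 12/10 = 6/5 = 1.2.
milk: 1 pint × 6/5 × 2 cup/pint × 245 g/cup = 588.0 g
chopped pecans: (1 cup + 8 tbsp = 1.5 cup) × 6/5 × 110 g/cup = 198.0 g
chopped walnuts: 3 cup × 6/5 × 117 g/cup ÷ 1000 g/kg ≈ 0.4 kg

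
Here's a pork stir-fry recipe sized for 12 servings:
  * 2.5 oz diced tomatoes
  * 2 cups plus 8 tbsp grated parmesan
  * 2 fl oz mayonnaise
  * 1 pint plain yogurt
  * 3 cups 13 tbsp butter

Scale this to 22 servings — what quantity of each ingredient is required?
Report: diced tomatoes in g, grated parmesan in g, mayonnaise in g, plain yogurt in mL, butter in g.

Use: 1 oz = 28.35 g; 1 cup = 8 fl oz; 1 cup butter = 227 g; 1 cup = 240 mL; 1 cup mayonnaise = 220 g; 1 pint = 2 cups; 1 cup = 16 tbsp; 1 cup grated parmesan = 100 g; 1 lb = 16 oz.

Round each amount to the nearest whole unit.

Scaling factor: 22/12 = 11/6.
diced tomatoes: 2.5 oz × 11/6 × 28.35 g/oz ≈ 130 g
grated parmesan: (2 cup + 8 tbsp = 2.5 cup) × 11/6 × 100 g/cup ≈ 458 g
mayonnaise: 2 fl oz × 11/6 ÷ 8 fl oz/cup × 220 g/cup ≈ 101 g
plain yogurt: 1 pint × 11/6 × 2 cup/pint × 240 mL/cup = 880 mL
butter: (3 cup + 13 tbsp = 3.8125 cup) × 11/6 × 227 g/cup ≈ 1587 g

diced tomatoes: 130 g; grated parmesan: 458 g; mayonnaise: 101 g; plain yogurt: 880 mL; butter: 1587 g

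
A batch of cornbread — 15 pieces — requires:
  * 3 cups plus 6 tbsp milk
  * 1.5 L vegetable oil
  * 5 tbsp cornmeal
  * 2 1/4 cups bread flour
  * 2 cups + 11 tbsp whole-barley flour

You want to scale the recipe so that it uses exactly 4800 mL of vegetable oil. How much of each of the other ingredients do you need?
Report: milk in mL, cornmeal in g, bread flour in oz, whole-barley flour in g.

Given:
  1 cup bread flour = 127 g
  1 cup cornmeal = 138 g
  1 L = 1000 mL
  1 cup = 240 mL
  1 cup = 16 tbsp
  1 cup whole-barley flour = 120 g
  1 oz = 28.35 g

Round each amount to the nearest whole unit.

milk: 2592 mL; cornmeal: 138 g; bread flour: 32 oz; whole-barley flour: 1032 g

The original recipe has 1500 mL of vegetable oil, so the scaling factor is 4800 ÷ 1500 = 16/5 = 3.2.
milk: (3 cup + 6 tbsp = 3.375 cup) × 16/5 × 240 mL/cup = 2592 mL
cornmeal: 5 tbsp × 16/5 ÷ 16 tbsp/cup × 138 g/cup = 138 g
bread flour: 2.25 cup × 16/5 × 127 g/cup ÷ 28.35 g/oz ≈ 32 oz
whole-barley flour: (2 cup + 11 tbsp = 2.6875 cup) × 16/5 × 120 g/cup = 1032 g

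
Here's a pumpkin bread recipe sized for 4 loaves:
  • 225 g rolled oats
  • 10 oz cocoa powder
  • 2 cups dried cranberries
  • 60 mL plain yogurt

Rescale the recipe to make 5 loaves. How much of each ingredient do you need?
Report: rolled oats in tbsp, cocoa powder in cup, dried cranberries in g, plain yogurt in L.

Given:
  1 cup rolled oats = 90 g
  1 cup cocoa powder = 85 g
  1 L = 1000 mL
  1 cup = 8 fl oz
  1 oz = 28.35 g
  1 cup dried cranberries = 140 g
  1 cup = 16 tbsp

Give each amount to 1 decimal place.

Scaling factor: 5/4 = 1.25.
rolled oats: 225 g × 5/4 ÷ 90 g/cup × 16 tbsp/cup = 50.0 tbsp
cocoa powder: 10 oz × 5/4 × 28.35 g/oz ÷ 85 g/cup ≈ 4.2 cup
dried cranberries: 2 cup × 5/4 × 140 g/cup = 350.0 g
plain yogurt: 60 mL × 5/4 ÷ 1000 mL/L ≈ 0.1 L

rolled oats: 50.0 tbsp; cocoa powder: 4.2 cup; dried cranberries: 350.0 g; plain yogurt: 0.1 L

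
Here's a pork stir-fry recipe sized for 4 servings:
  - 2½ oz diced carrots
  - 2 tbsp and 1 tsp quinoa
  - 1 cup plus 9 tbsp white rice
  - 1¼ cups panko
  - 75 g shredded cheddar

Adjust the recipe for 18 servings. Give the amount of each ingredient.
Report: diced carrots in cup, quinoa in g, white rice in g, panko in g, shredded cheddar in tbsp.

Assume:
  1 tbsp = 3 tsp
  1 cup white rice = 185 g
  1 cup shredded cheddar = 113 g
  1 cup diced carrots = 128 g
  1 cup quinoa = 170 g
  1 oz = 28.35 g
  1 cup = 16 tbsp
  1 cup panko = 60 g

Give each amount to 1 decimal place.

Scaling factor: 18/4 = 9/2 = 4.5.
diced carrots: 2.5 oz × 9/2 × 28.35 g/oz ÷ 128 g/cup ≈ 2.5 cup
quinoa: (2 tbsp + 1 tsp = 7/3 tbsp) × 9/2 ÷ 16 tbsp/cup × 170 g/cup ≈ 111.6 g
white rice: (1 cup + 9 tbsp = 1.5625 cup) × 9/2 × 185 g/cup ≈ 1300.8 g
panko: 1.25 cup × 9/2 × 60 g/cup = 337.5 g
shredded cheddar: 75 g × 9/2 ÷ 113 g/cup × 16 tbsp/cup ≈ 47.8 tbsp

diced carrots: 2.5 cup; quinoa: 111.6 g; white rice: 1300.8 g; panko: 337.5 g; shredded cheddar: 47.8 tbsp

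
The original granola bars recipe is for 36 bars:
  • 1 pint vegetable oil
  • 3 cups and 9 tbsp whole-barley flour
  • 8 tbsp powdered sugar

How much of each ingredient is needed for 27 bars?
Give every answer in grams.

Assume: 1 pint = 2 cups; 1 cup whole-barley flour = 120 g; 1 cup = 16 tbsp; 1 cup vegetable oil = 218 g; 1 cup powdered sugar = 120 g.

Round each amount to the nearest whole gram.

Scaling factor: 27/36 = 3/4 = 0.75.
vegetable oil: 1 pint × 3/4 × 2 cup/pint × 218 g/cup = 327 g
whole-barley flour: (3 cup + 9 tbsp = 3.5625 cup) × 3/4 × 120 g/cup ≈ 321 g
powdered sugar: 8 tbsp × 3/4 ÷ 16 tbsp/cup × 120 g/cup = 45 g

vegetable oil: 327 g; whole-barley flour: 321 g; powdered sugar: 45 g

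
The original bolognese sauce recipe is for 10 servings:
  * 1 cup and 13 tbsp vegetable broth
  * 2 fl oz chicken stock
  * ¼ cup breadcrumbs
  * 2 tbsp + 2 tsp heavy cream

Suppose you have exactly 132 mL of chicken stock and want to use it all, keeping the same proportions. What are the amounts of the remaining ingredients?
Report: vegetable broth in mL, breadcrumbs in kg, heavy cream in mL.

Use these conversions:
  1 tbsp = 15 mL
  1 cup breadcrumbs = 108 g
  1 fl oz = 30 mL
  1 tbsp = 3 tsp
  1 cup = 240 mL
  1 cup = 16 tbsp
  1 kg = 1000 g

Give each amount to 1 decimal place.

vegetable broth: 957.0 mL; breadcrumbs: 0.1 kg; heavy cream: 88.0 mL

The original recipe has 60 mL of chicken stock, so the scaling factor is 132 ÷ 60 = 11/5 = 2.2.
vegetable broth: (1 cup + 13 tbsp = 1.8125 cup) × 11/5 × 240 mL/cup = 957.0 mL
breadcrumbs: 0.25 cup × 11/5 × 108 g/cup ÷ 1000 g/kg ≈ 0.1 kg
heavy cream: (2 tbsp + 2 tsp = 8/3 tbsp) × 11/5 × 15 mL/tbsp = 88.0 mL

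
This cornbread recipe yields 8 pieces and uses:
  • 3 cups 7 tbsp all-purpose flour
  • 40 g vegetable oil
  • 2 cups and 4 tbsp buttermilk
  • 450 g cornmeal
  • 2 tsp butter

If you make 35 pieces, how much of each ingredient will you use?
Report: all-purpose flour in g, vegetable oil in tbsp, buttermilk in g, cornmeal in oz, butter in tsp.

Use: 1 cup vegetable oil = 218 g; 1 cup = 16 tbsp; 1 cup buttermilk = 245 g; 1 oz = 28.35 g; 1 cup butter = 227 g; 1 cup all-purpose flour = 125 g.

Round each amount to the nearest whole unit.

Scaling factor: 35/8 = 4.375.
all-purpose flour: (3 cup + 7 tbsp = 3.4375 cup) × 35/8 × 125 g/cup ≈ 1880 g
vegetable oil: 40 g × 35/8 ÷ 218 g/cup × 16 tbsp/cup ≈ 13 tbsp
buttermilk: (2 cup + 4 tbsp = 2.25 cup) × 35/8 × 245 g/cup ≈ 2412 g
cornmeal: 450 g × 35/8 ÷ 28.35 g/oz ≈ 69 oz
butter: 2 tsp × 35/8 ≈ 9 tsp

all-purpose flour: 1880 g; vegetable oil: 13 tbsp; buttermilk: 2412 g; cornmeal: 69 oz; butter: 9 tsp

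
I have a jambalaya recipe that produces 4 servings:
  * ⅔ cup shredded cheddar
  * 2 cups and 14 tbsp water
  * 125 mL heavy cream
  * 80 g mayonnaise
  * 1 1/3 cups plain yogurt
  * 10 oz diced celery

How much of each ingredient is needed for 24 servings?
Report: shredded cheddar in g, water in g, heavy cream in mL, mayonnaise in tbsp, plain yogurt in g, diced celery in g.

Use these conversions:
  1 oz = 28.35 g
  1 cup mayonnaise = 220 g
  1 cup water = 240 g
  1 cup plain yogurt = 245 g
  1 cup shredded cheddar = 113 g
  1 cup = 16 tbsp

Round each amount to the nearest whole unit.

Scaling factor: 24/4 = 6.
shredded cheddar: 2/3 cup × 6 × 113 g/cup = 452 g
water: (2 cup + 14 tbsp = 2.875 cup) × 6 × 240 g/cup = 4140 g
heavy cream: 125 mL × 6 = 750 mL
mayonnaise: 80 g × 6 ÷ 220 g/cup × 16 tbsp/cup ≈ 35 tbsp
plain yogurt: 4/3 cup × 6 × 245 g/cup = 1960 g
diced celery: 10 oz × 6 × 28.35 g/oz = 1701 g

shredded cheddar: 452 g; water: 4140 g; heavy cream: 750 mL; mayonnaise: 35 tbsp; plain yogurt: 1960 g; diced celery: 1701 g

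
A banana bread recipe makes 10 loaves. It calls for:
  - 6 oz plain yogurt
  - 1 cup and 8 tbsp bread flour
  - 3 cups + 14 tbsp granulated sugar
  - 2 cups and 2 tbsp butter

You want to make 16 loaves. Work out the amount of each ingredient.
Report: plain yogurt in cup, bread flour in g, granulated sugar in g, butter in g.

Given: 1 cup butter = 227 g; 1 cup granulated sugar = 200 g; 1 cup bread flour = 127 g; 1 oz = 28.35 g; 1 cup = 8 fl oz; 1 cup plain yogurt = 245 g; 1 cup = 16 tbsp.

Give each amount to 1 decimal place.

plain yogurt: 1.1 cup; bread flour: 304.8 g; granulated sugar: 1240.0 g; butter: 771.8 g

Scaling factor: 16/10 = 8/5 = 1.6.
plain yogurt: 6 oz × 8/5 × 28.35 g/oz ÷ 245 g/cup ≈ 1.1 cup
bread flour: (1 cup + 8 tbsp = 1.5 cup) × 8/5 × 127 g/cup = 304.8 g
granulated sugar: (3 cup + 14 tbsp = 3.875 cup) × 8/5 × 200 g/cup = 1240.0 g
butter: (2 cup + 2 tbsp = 2.125 cup) × 8/5 × 227 g/cup = 771.8 g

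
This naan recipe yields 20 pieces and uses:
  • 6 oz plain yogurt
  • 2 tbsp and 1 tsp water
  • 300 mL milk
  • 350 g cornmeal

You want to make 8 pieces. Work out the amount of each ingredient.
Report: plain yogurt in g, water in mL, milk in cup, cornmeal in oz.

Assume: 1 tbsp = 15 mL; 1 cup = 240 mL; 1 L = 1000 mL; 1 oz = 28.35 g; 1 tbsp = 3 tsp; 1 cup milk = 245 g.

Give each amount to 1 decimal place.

Scaling factor: 8/20 = 2/5 = 0.4.
plain yogurt: 6 oz × 2/5 × 28.35 g/oz ≈ 68.0 g
water: (2 tbsp + 1 tsp = 7/3 tbsp) × 2/5 × 15 mL/tbsp = 14.0 mL
milk: 300 mL × 2/5 ÷ 240 mL/cup = 0.5 cup
cornmeal: 350 g × 2/5 ÷ 28.35 g/oz ≈ 4.9 oz

plain yogurt: 68.0 g; water: 14.0 mL; milk: 0.5 cup; cornmeal: 4.9 oz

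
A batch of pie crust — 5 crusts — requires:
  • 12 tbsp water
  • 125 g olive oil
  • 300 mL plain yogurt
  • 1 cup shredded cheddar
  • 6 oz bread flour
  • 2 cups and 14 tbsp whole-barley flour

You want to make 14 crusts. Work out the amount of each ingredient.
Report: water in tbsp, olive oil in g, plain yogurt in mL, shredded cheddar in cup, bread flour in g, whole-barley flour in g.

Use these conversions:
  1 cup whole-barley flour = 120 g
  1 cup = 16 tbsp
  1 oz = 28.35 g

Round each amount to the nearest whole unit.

water: 34 tbsp; olive oil: 350 g; plain yogurt: 840 mL; shredded cheddar: 3 cup; bread flour: 476 g; whole-barley flour: 966 g

Scaling factor: 14/5 = 2.8.
water: 12 tbsp × 14/5 ≈ 34 tbsp
olive oil: 125 g × 14/5 = 350 g
plain yogurt: 300 mL × 14/5 = 840 mL
shredded cheddar: 1 cup × 14/5 ≈ 3 cup
bread flour: 6 oz × 14/5 × 28.35 g/oz ≈ 476 g
whole-barley flour: (2 cup + 14 tbsp = 2.875 cup) × 14/5 × 120 g/cup = 966 g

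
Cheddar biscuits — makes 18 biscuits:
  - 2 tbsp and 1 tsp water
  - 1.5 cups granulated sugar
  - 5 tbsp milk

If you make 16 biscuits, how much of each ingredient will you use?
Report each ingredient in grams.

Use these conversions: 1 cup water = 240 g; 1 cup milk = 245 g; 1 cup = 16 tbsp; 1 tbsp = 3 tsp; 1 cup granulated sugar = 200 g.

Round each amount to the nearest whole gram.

Scaling factor: 16/18 = 8/9.
water: (2 tbsp + 1 tsp = 7/3 tbsp) × 8/9 ÷ 16 tbsp/cup × 240 g/cup ≈ 31 g
granulated sugar: 1.5 cup × 8/9 × 200 g/cup ≈ 267 g
milk: 5 tbsp × 8/9 ÷ 16 tbsp/cup × 245 g/cup ≈ 68 g

water: 31 g; granulated sugar: 267 g; milk: 68 g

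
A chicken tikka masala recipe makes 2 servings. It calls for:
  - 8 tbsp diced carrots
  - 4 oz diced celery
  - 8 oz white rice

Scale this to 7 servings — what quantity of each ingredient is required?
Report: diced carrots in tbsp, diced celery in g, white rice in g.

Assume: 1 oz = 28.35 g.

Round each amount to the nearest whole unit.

Scaling factor: 7/2 = 3.5.
diced carrots: 8 tbsp × 7/2 = 28 tbsp
diced celery: 4 oz × 7/2 × 28.35 g/oz ≈ 397 g
white rice: 8 oz × 7/2 × 28.35 g/oz ≈ 794 g

diced carrots: 28 tbsp; diced celery: 397 g; white rice: 794 g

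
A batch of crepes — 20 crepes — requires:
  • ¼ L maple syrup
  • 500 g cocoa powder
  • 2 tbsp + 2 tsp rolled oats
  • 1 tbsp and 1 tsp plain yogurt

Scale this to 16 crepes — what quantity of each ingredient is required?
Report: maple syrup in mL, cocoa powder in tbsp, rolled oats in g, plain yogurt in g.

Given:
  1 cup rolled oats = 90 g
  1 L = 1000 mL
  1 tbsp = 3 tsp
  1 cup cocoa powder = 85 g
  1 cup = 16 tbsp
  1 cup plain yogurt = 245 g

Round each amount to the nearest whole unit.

Scaling factor: 16/20 = 4/5 = 0.8.
maple syrup: 0.25 L × 4/5 × 1000 mL/L = 200 mL
cocoa powder: 500 g × 4/5 ÷ 85 g/cup × 16 tbsp/cup ≈ 75 tbsp
rolled oats: (2 tbsp + 2 tsp = 8/3 tbsp) × 4/5 ÷ 16 tbsp/cup × 90 g/cup = 12 g
plain yogurt: (1 tbsp + 1 tsp = 4/3 tbsp) × 4/5 ÷ 16 tbsp/cup × 245 g/cup ≈ 16 g

maple syrup: 200 mL; cocoa powder: 75 tbsp; rolled oats: 12 g; plain yogurt: 16 g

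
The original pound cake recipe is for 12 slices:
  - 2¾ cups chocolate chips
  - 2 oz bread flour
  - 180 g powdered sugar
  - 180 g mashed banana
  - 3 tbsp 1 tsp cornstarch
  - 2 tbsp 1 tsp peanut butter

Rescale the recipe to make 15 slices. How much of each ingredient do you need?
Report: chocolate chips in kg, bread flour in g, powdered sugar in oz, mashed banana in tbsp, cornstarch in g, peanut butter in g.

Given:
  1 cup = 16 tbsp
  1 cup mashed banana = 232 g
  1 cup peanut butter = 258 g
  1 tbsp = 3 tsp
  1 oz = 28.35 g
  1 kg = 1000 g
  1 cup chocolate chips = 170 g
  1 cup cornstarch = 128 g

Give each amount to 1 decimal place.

Scaling factor: 15/12 = 5/4 = 1.25.
chocolate chips: 2.75 cup × 5/4 × 170 g/cup ÷ 1000 g/kg ≈ 0.6 kg
bread flour: 2 oz × 5/4 × 28.35 g/oz ≈ 70.9 g
powdered sugar: 180 g × 5/4 ÷ 28.35 g/oz ≈ 7.9 oz
mashed banana: 180 g × 5/4 ÷ 232 g/cup × 16 tbsp/cup ≈ 15.5 tbsp
cornstarch: (3 tbsp + 1 tsp = 10/3 tbsp) × 5/4 ÷ 16 tbsp/cup × 128 g/cup ≈ 33.3 g
peanut butter: (2 tbsp + 1 tsp = 7/3 tbsp) × 5/4 ÷ 16 tbsp/cup × 258 g/cup ≈ 47.0 g

chocolate chips: 0.6 kg; bread flour: 70.9 g; powdered sugar: 7.9 oz; mashed banana: 15.5 tbsp; cornstarch: 33.3 g; peanut butter: 47.0 g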